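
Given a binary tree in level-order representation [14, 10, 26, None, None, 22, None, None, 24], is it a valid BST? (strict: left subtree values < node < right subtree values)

Level-order array: [14, 10, 26, None, None, 22, None, None, 24]
Validate using subtree bounds (lo, hi): at each node, require lo < value < hi,
then recurse left with hi=value and right with lo=value.
Preorder trace (stopping at first violation):
  at node 14 with bounds (-inf, +inf): OK
  at node 10 with bounds (-inf, 14): OK
  at node 26 with bounds (14, +inf): OK
  at node 22 with bounds (14, 26): OK
  at node 24 with bounds (22, 26): OK
No violation found at any node.
Result: Valid BST


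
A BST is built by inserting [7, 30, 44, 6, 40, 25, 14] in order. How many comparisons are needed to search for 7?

Search path for 7: 7
Found: True
Comparisons: 1


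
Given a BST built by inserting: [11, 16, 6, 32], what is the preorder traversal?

Tree insertion order: [11, 16, 6, 32]
Tree (level-order array): [11, 6, 16, None, None, None, 32]
Preorder traversal: [11, 6, 16, 32]


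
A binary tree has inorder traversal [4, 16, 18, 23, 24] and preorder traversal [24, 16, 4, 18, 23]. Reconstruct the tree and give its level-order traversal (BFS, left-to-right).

Inorder:  [4, 16, 18, 23, 24]
Preorder: [24, 16, 4, 18, 23]
Algorithm: preorder visits root first, so consume preorder in order;
for each root, split the current inorder slice at that value into
left-subtree inorder and right-subtree inorder, then recurse.
Recursive splits:
  root=24; inorder splits into left=[4, 16, 18, 23], right=[]
  root=16; inorder splits into left=[4], right=[18, 23]
  root=4; inorder splits into left=[], right=[]
  root=18; inorder splits into left=[], right=[23]
  root=23; inorder splits into left=[], right=[]
Reconstructed level-order: [24, 16, 4, 18, 23]


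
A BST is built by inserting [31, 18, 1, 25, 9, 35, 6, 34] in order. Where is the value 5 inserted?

Starting tree (level order): [31, 18, 35, 1, 25, 34, None, None, 9, None, None, None, None, 6]
Insertion path: 31 -> 18 -> 1 -> 9 -> 6
Result: insert 5 as left child of 6
Final tree (level order): [31, 18, 35, 1, 25, 34, None, None, 9, None, None, None, None, 6, None, 5]


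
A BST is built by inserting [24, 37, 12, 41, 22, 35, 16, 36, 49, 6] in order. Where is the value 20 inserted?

Starting tree (level order): [24, 12, 37, 6, 22, 35, 41, None, None, 16, None, None, 36, None, 49]
Insertion path: 24 -> 12 -> 22 -> 16
Result: insert 20 as right child of 16
Final tree (level order): [24, 12, 37, 6, 22, 35, 41, None, None, 16, None, None, 36, None, 49, None, 20]


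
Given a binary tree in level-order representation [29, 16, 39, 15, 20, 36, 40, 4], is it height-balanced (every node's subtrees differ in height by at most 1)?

Tree (level-order array): [29, 16, 39, 15, 20, 36, 40, 4]
Definition: a tree is height-balanced if, at every node, |h(left) - h(right)| <= 1 (empty subtree has height -1).
Bottom-up per-node check:
  node 4: h_left=-1, h_right=-1, diff=0 [OK], height=0
  node 15: h_left=0, h_right=-1, diff=1 [OK], height=1
  node 20: h_left=-1, h_right=-1, diff=0 [OK], height=0
  node 16: h_left=1, h_right=0, diff=1 [OK], height=2
  node 36: h_left=-1, h_right=-1, diff=0 [OK], height=0
  node 40: h_left=-1, h_right=-1, diff=0 [OK], height=0
  node 39: h_left=0, h_right=0, diff=0 [OK], height=1
  node 29: h_left=2, h_right=1, diff=1 [OK], height=3
All nodes satisfy the balance condition.
Result: Balanced


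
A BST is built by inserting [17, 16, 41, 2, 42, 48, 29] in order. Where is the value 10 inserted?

Starting tree (level order): [17, 16, 41, 2, None, 29, 42, None, None, None, None, None, 48]
Insertion path: 17 -> 16 -> 2
Result: insert 10 as right child of 2
Final tree (level order): [17, 16, 41, 2, None, 29, 42, None, 10, None, None, None, 48]


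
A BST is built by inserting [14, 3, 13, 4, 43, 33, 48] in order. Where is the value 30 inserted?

Starting tree (level order): [14, 3, 43, None, 13, 33, 48, 4]
Insertion path: 14 -> 43 -> 33
Result: insert 30 as left child of 33
Final tree (level order): [14, 3, 43, None, 13, 33, 48, 4, None, 30]


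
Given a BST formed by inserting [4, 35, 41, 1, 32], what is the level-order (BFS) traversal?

Tree insertion order: [4, 35, 41, 1, 32]
Tree (level-order array): [4, 1, 35, None, None, 32, 41]
BFS from the root, enqueuing left then right child of each popped node:
  queue [4] -> pop 4, enqueue [1, 35], visited so far: [4]
  queue [1, 35] -> pop 1, enqueue [none], visited so far: [4, 1]
  queue [35] -> pop 35, enqueue [32, 41], visited so far: [4, 1, 35]
  queue [32, 41] -> pop 32, enqueue [none], visited so far: [4, 1, 35, 32]
  queue [41] -> pop 41, enqueue [none], visited so far: [4, 1, 35, 32, 41]
Result: [4, 1, 35, 32, 41]


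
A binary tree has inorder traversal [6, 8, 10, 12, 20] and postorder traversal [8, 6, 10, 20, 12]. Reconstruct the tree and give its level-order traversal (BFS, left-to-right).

Inorder:   [6, 8, 10, 12, 20]
Postorder: [8, 6, 10, 20, 12]
Algorithm: postorder visits root last, so walk postorder right-to-left;
each value is the root of the current inorder slice — split it at that
value, recurse on the right subtree first, then the left.
Recursive splits:
  root=12; inorder splits into left=[6, 8, 10], right=[20]
  root=20; inorder splits into left=[], right=[]
  root=10; inorder splits into left=[6, 8], right=[]
  root=6; inorder splits into left=[], right=[8]
  root=8; inorder splits into left=[], right=[]
Reconstructed level-order: [12, 10, 20, 6, 8]


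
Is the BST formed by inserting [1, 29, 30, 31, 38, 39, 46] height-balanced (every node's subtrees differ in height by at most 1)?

Tree (level-order array): [1, None, 29, None, 30, None, 31, None, 38, None, 39, None, 46]
Definition: a tree is height-balanced if, at every node, |h(left) - h(right)| <= 1 (empty subtree has height -1).
Bottom-up per-node check:
  node 46: h_left=-1, h_right=-1, diff=0 [OK], height=0
  node 39: h_left=-1, h_right=0, diff=1 [OK], height=1
  node 38: h_left=-1, h_right=1, diff=2 [FAIL (|-1-1|=2 > 1)], height=2
  node 31: h_left=-1, h_right=2, diff=3 [FAIL (|-1-2|=3 > 1)], height=3
  node 30: h_left=-1, h_right=3, diff=4 [FAIL (|-1-3|=4 > 1)], height=4
  node 29: h_left=-1, h_right=4, diff=5 [FAIL (|-1-4|=5 > 1)], height=5
  node 1: h_left=-1, h_right=5, diff=6 [FAIL (|-1-5|=6 > 1)], height=6
Node 38 violates the condition: |-1 - 1| = 2 > 1.
Result: Not balanced


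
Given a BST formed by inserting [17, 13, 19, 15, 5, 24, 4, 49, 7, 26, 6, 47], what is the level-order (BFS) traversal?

Tree insertion order: [17, 13, 19, 15, 5, 24, 4, 49, 7, 26, 6, 47]
Tree (level-order array): [17, 13, 19, 5, 15, None, 24, 4, 7, None, None, None, 49, None, None, 6, None, 26, None, None, None, None, 47]
BFS from the root, enqueuing left then right child of each popped node:
  queue [17] -> pop 17, enqueue [13, 19], visited so far: [17]
  queue [13, 19] -> pop 13, enqueue [5, 15], visited so far: [17, 13]
  queue [19, 5, 15] -> pop 19, enqueue [24], visited so far: [17, 13, 19]
  queue [5, 15, 24] -> pop 5, enqueue [4, 7], visited so far: [17, 13, 19, 5]
  queue [15, 24, 4, 7] -> pop 15, enqueue [none], visited so far: [17, 13, 19, 5, 15]
  queue [24, 4, 7] -> pop 24, enqueue [49], visited so far: [17, 13, 19, 5, 15, 24]
  queue [4, 7, 49] -> pop 4, enqueue [none], visited so far: [17, 13, 19, 5, 15, 24, 4]
  queue [7, 49] -> pop 7, enqueue [6], visited so far: [17, 13, 19, 5, 15, 24, 4, 7]
  queue [49, 6] -> pop 49, enqueue [26], visited so far: [17, 13, 19, 5, 15, 24, 4, 7, 49]
  queue [6, 26] -> pop 6, enqueue [none], visited so far: [17, 13, 19, 5, 15, 24, 4, 7, 49, 6]
  queue [26] -> pop 26, enqueue [47], visited so far: [17, 13, 19, 5, 15, 24, 4, 7, 49, 6, 26]
  queue [47] -> pop 47, enqueue [none], visited so far: [17, 13, 19, 5, 15, 24, 4, 7, 49, 6, 26, 47]
Result: [17, 13, 19, 5, 15, 24, 4, 7, 49, 6, 26, 47]


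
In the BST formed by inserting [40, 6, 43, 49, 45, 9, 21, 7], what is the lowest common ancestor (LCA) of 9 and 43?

Tree insertion order: [40, 6, 43, 49, 45, 9, 21, 7]
Tree (level-order array): [40, 6, 43, None, 9, None, 49, 7, 21, 45]
In a BST, the LCA of p=9, q=43 is the first node v on the
root-to-leaf path with p <= v <= q (go left if both < v, right if both > v).
Walk from root:
  at 40: 9 <= 40 <= 43, this is the LCA
LCA = 40


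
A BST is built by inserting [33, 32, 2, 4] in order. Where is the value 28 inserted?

Starting tree (level order): [33, 32, None, 2, None, None, 4]
Insertion path: 33 -> 32 -> 2 -> 4
Result: insert 28 as right child of 4
Final tree (level order): [33, 32, None, 2, None, None, 4, None, 28]


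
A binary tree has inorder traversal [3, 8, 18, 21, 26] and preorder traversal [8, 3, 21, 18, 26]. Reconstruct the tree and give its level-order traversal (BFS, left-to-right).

Inorder:  [3, 8, 18, 21, 26]
Preorder: [8, 3, 21, 18, 26]
Algorithm: preorder visits root first, so consume preorder in order;
for each root, split the current inorder slice at that value into
left-subtree inorder and right-subtree inorder, then recurse.
Recursive splits:
  root=8; inorder splits into left=[3], right=[18, 21, 26]
  root=3; inorder splits into left=[], right=[]
  root=21; inorder splits into left=[18], right=[26]
  root=18; inorder splits into left=[], right=[]
  root=26; inorder splits into left=[], right=[]
Reconstructed level-order: [8, 3, 21, 18, 26]


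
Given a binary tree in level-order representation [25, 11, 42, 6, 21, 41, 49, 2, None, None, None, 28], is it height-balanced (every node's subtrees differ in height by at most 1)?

Tree (level-order array): [25, 11, 42, 6, 21, 41, 49, 2, None, None, None, 28]
Definition: a tree is height-balanced if, at every node, |h(left) - h(right)| <= 1 (empty subtree has height -1).
Bottom-up per-node check:
  node 2: h_left=-1, h_right=-1, diff=0 [OK], height=0
  node 6: h_left=0, h_right=-1, diff=1 [OK], height=1
  node 21: h_left=-1, h_right=-1, diff=0 [OK], height=0
  node 11: h_left=1, h_right=0, diff=1 [OK], height=2
  node 28: h_left=-1, h_right=-1, diff=0 [OK], height=0
  node 41: h_left=0, h_right=-1, diff=1 [OK], height=1
  node 49: h_left=-1, h_right=-1, diff=0 [OK], height=0
  node 42: h_left=1, h_right=0, diff=1 [OK], height=2
  node 25: h_left=2, h_right=2, diff=0 [OK], height=3
All nodes satisfy the balance condition.
Result: Balanced


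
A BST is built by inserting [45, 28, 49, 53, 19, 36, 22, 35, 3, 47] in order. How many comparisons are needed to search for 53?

Search path for 53: 45 -> 49 -> 53
Found: True
Comparisons: 3


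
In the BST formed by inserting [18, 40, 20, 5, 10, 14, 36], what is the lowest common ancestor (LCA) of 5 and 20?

Tree insertion order: [18, 40, 20, 5, 10, 14, 36]
Tree (level-order array): [18, 5, 40, None, 10, 20, None, None, 14, None, 36]
In a BST, the LCA of p=5, q=20 is the first node v on the
root-to-leaf path with p <= v <= q (go left if both < v, right if both > v).
Walk from root:
  at 18: 5 <= 18 <= 20, this is the LCA
LCA = 18


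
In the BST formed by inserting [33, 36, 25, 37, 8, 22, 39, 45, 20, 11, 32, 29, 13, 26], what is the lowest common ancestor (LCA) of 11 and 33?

Tree insertion order: [33, 36, 25, 37, 8, 22, 39, 45, 20, 11, 32, 29, 13, 26]
Tree (level-order array): [33, 25, 36, 8, 32, None, 37, None, 22, 29, None, None, 39, 20, None, 26, None, None, 45, 11, None, None, None, None, None, None, 13]
In a BST, the LCA of p=11, q=33 is the first node v on the
root-to-leaf path with p <= v <= q (go left if both < v, right if both > v).
Walk from root:
  at 33: 11 <= 33 <= 33, this is the LCA
LCA = 33


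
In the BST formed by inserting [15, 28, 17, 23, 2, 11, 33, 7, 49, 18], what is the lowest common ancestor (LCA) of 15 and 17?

Tree insertion order: [15, 28, 17, 23, 2, 11, 33, 7, 49, 18]
Tree (level-order array): [15, 2, 28, None, 11, 17, 33, 7, None, None, 23, None, 49, None, None, 18]
In a BST, the LCA of p=15, q=17 is the first node v on the
root-to-leaf path with p <= v <= q (go left if both < v, right if both > v).
Walk from root:
  at 15: 15 <= 15 <= 17, this is the LCA
LCA = 15


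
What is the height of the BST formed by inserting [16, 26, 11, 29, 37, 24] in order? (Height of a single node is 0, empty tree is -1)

Insertion order: [16, 26, 11, 29, 37, 24]
Tree (level-order array): [16, 11, 26, None, None, 24, 29, None, None, None, 37]
Compute height bottom-up (empty subtree = -1):
  height(11) = 1 + max(-1, -1) = 0
  height(24) = 1 + max(-1, -1) = 0
  height(37) = 1 + max(-1, -1) = 0
  height(29) = 1 + max(-1, 0) = 1
  height(26) = 1 + max(0, 1) = 2
  height(16) = 1 + max(0, 2) = 3
Height = 3


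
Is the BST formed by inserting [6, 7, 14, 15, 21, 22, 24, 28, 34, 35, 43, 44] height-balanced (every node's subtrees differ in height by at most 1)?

Tree (level-order array): [6, None, 7, None, 14, None, 15, None, 21, None, 22, None, 24, None, 28, None, 34, None, 35, None, 43, None, 44]
Definition: a tree is height-balanced if, at every node, |h(left) - h(right)| <= 1 (empty subtree has height -1).
Bottom-up per-node check:
  node 44: h_left=-1, h_right=-1, diff=0 [OK], height=0
  node 43: h_left=-1, h_right=0, diff=1 [OK], height=1
  node 35: h_left=-1, h_right=1, diff=2 [FAIL (|-1-1|=2 > 1)], height=2
  node 34: h_left=-1, h_right=2, diff=3 [FAIL (|-1-2|=3 > 1)], height=3
  node 28: h_left=-1, h_right=3, diff=4 [FAIL (|-1-3|=4 > 1)], height=4
  node 24: h_left=-1, h_right=4, diff=5 [FAIL (|-1-4|=5 > 1)], height=5
  node 22: h_left=-1, h_right=5, diff=6 [FAIL (|-1-5|=6 > 1)], height=6
  node 21: h_left=-1, h_right=6, diff=7 [FAIL (|-1-6|=7 > 1)], height=7
  node 15: h_left=-1, h_right=7, diff=8 [FAIL (|-1-7|=8 > 1)], height=8
  node 14: h_left=-1, h_right=8, diff=9 [FAIL (|-1-8|=9 > 1)], height=9
  node 7: h_left=-1, h_right=9, diff=10 [FAIL (|-1-9|=10 > 1)], height=10
  node 6: h_left=-1, h_right=10, diff=11 [FAIL (|-1-10|=11 > 1)], height=11
Node 35 violates the condition: |-1 - 1| = 2 > 1.
Result: Not balanced


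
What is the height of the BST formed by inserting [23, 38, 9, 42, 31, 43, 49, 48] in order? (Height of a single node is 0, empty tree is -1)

Insertion order: [23, 38, 9, 42, 31, 43, 49, 48]
Tree (level-order array): [23, 9, 38, None, None, 31, 42, None, None, None, 43, None, 49, 48]
Compute height bottom-up (empty subtree = -1):
  height(9) = 1 + max(-1, -1) = 0
  height(31) = 1 + max(-1, -1) = 0
  height(48) = 1 + max(-1, -1) = 0
  height(49) = 1 + max(0, -1) = 1
  height(43) = 1 + max(-1, 1) = 2
  height(42) = 1 + max(-1, 2) = 3
  height(38) = 1 + max(0, 3) = 4
  height(23) = 1 + max(0, 4) = 5
Height = 5


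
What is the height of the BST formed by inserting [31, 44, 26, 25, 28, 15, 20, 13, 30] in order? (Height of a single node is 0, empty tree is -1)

Insertion order: [31, 44, 26, 25, 28, 15, 20, 13, 30]
Tree (level-order array): [31, 26, 44, 25, 28, None, None, 15, None, None, 30, 13, 20]
Compute height bottom-up (empty subtree = -1):
  height(13) = 1 + max(-1, -1) = 0
  height(20) = 1 + max(-1, -1) = 0
  height(15) = 1 + max(0, 0) = 1
  height(25) = 1 + max(1, -1) = 2
  height(30) = 1 + max(-1, -1) = 0
  height(28) = 1 + max(-1, 0) = 1
  height(26) = 1 + max(2, 1) = 3
  height(44) = 1 + max(-1, -1) = 0
  height(31) = 1 + max(3, 0) = 4
Height = 4


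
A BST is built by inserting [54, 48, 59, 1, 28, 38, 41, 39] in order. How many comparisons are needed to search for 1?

Search path for 1: 54 -> 48 -> 1
Found: True
Comparisons: 3


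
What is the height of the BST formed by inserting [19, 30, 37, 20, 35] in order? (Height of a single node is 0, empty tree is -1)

Insertion order: [19, 30, 37, 20, 35]
Tree (level-order array): [19, None, 30, 20, 37, None, None, 35]
Compute height bottom-up (empty subtree = -1):
  height(20) = 1 + max(-1, -1) = 0
  height(35) = 1 + max(-1, -1) = 0
  height(37) = 1 + max(0, -1) = 1
  height(30) = 1 + max(0, 1) = 2
  height(19) = 1 + max(-1, 2) = 3
Height = 3


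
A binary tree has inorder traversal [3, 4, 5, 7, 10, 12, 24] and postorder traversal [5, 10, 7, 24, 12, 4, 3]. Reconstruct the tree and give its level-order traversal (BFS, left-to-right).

Inorder:   [3, 4, 5, 7, 10, 12, 24]
Postorder: [5, 10, 7, 24, 12, 4, 3]
Algorithm: postorder visits root last, so walk postorder right-to-left;
each value is the root of the current inorder slice — split it at that
value, recurse on the right subtree first, then the left.
Recursive splits:
  root=3; inorder splits into left=[], right=[4, 5, 7, 10, 12, 24]
  root=4; inorder splits into left=[], right=[5, 7, 10, 12, 24]
  root=12; inorder splits into left=[5, 7, 10], right=[24]
  root=24; inorder splits into left=[], right=[]
  root=7; inorder splits into left=[5], right=[10]
  root=10; inorder splits into left=[], right=[]
  root=5; inorder splits into left=[], right=[]
Reconstructed level-order: [3, 4, 12, 7, 24, 5, 10]


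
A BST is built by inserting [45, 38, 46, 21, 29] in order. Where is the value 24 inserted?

Starting tree (level order): [45, 38, 46, 21, None, None, None, None, 29]
Insertion path: 45 -> 38 -> 21 -> 29
Result: insert 24 as left child of 29
Final tree (level order): [45, 38, 46, 21, None, None, None, None, 29, 24]


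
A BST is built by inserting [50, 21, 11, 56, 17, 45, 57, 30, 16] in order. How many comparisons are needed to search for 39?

Search path for 39: 50 -> 21 -> 45 -> 30
Found: False
Comparisons: 4


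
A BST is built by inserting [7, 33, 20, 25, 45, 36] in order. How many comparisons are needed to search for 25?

Search path for 25: 7 -> 33 -> 20 -> 25
Found: True
Comparisons: 4


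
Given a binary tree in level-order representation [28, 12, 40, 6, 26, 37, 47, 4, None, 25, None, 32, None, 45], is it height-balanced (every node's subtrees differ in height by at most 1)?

Tree (level-order array): [28, 12, 40, 6, 26, 37, 47, 4, None, 25, None, 32, None, 45]
Definition: a tree is height-balanced if, at every node, |h(left) - h(right)| <= 1 (empty subtree has height -1).
Bottom-up per-node check:
  node 4: h_left=-1, h_right=-1, diff=0 [OK], height=0
  node 6: h_left=0, h_right=-1, diff=1 [OK], height=1
  node 25: h_left=-1, h_right=-1, diff=0 [OK], height=0
  node 26: h_left=0, h_right=-1, diff=1 [OK], height=1
  node 12: h_left=1, h_right=1, diff=0 [OK], height=2
  node 32: h_left=-1, h_right=-1, diff=0 [OK], height=0
  node 37: h_left=0, h_right=-1, diff=1 [OK], height=1
  node 45: h_left=-1, h_right=-1, diff=0 [OK], height=0
  node 47: h_left=0, h_right=-1, diff=1 [OK], height=1
  node 40: h_left=1, h_right=1, diff=0 [OK], height=2
  node 28: h_left=2, h_right=2, diff=0 [OK], height=3
All nodes satisfy the balance condition.
Result: Balanced


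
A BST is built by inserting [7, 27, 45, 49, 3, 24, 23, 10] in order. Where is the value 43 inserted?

Starting tree (level order): [7, 3, 27, None, None, 24, 45, 23, None, None, 49, 10]
Insertion path: 7 -> 27 -> 45
Result: insert 43 as left child of 45
Final tree (level order): [7, 3, 27, None, None, 24, 45, 23, None, 43, 49, 10]


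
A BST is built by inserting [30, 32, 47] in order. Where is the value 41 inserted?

Starting tree (level order): [30, None, 32, None, 47]
Insertion path: 30 -> 32 -> 47
Result: insert 41 as left child of 47
Final tree (level order): [30, None, 32, None, 47, 41]


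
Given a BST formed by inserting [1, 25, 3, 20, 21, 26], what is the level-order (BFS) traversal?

Tree insertion order: [1, 25, 3, 20, 21, 26]
Tree (level-order array): [1, None, 25, 3, 26, None, 20, None, None, None, 21]
BFS from the root, enqueuing left then right child of each popped node:
  queue [1] -> pop 1, enqueue [25], visited so far: [1]
  queue [25] -> pop 25, enqueue [3, 26], visited so far: [1, 25]
  queue [3, 26] -> pop 3, enqueue [20], visited so far: [1, 25, 3]
  queue [26, 20] -> pop 26, enqueue [none], visited so far: [1, 25, 3, 26]
  queue [20] -> pop 20, enqueue [21], visited so far: [1, 25, 3, 26, 20]
  queue [21] -> pop 21, enqueue [none], visited so far: [1, 25, 3, 26, 20, 21]
Result: [1, 25, 3, 26, 20, 21]


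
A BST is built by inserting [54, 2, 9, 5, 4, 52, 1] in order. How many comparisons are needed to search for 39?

Search path for 39: 54 -> 2 -> 9 -> 52
Found: False
Comparisons: 4


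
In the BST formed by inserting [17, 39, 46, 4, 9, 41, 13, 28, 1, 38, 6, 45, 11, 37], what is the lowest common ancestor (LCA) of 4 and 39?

Tree insertion order: [17, 39, 46, 4, 9, 41, 13, 28, 1, 38, 6, 45, 11, 37]
Tree (level-order array): [17, 4, 39, 1, 9, 28, 46, None, None, 6, 13, None, 38, 41, None, None, None, 11, None, 37, None, None, 45]
In a BST, the LCA of p=4, q=39 is the first node v on the
root-to-leaf path with p <= v <= q (go left if both < v, right if both > v).
Walk from root:
  at 17: 4 <= 17 <= 39, this is the LCA
LCA = 17


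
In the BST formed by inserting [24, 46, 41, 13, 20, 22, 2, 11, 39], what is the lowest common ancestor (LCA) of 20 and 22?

Tree insertion order: [24, 46, 41, 13, 20, 22, 2, 11, 39]
Tree (level-order array): [24, 13, 46, 2, 20, 41, None, None, 11, None, 22, 39]
In a BST, the LCA of p=20, q=22 is the first node v on the
root-to-leaf path with p <= v <= q (go left if both < v, right if both > v).
Walk from root:
  at 24: both 20 and 22 < 24, go left
  at 13: both 20 and 22 > 13, go right
  at 20: 20 <= 20 <= 22, this is the LCA
LCA = 20


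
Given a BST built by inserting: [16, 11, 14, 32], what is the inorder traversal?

Tree insertion order: [16, 11, 14, 32]
Tree (level-order array): [16, 11, 32, None, 14]
Inorder traversal: [11, 14, 16, 32]


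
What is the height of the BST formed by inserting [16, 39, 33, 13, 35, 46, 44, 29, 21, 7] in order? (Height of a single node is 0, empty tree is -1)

Insertion order: [16, 39, 33, 13, 35, 46, 44, 29, 21, 7]
Tree (level-order array): [16, 13, 39, 7, None, 33, 46, None, None, 29, 35, 44, None, 21]
Compute height bottom-up (empty subtree = -1):
  height(7) = 1 + max(-1, -1) = 0
  height(13) = 1 + max(0, -1) = 1
  height(21) = 1 + max(-1, -1) = 0
  height(29) = 1 + max(0, -1) = 1
  height(35) = 1 + max(-1, -1) = 0
  height(33) = 1 + max(1, 0) = 2
  height(44) = 1 + max(-1, -1) = 0
  height(46) = 1 + max(0, -1) = 1
  height(39) = 1 + max(2, 1) = 3
  height(16) = 1 + max(1, 3) = 4
Height = 4


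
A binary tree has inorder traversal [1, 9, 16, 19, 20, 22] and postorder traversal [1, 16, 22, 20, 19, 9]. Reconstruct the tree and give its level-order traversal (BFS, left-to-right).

Inorder:   [1, 9, 16, 19, 20, 22]
Postorder: [1, 16, 22, 20, 19, 9]
Algorithm: postorder visits root last, so walk postorder right-to-left;
each value is the root of the current inorder slice — split it at that
value, recurse on the right subtree first, then the left.
Recursive splits:
  root=9; inorder splits into left=[1], right=[16, 19, 20, 22]
  root=19; inorder splits into left=[16], right=[20, 22]
  root=20; inorder splits into left=[], right=[22]
  root=22; inorder splits into left=[], right=[]
  root=16; inorder splits into left=[], right=[]
  root=1; inorder splits into left=[], right=[]
Reconstructed level-order: [9, 1, 19, 16, 20, 22]


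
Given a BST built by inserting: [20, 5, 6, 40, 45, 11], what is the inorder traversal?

Tree insertion order: [20, 5, 6, 40, 45, 11]
Tree (level-order array): [20, 5, 40, None, 6, None, 45, None, 11]
Inorder traversal: [5, 6, 11, 20, 40, 45]


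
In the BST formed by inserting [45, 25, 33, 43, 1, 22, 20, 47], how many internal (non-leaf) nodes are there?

Tree built from: [45, 25, 33, 43, 1, 22, 20, 47]
Tree (level-order array): [45, 25, 47, 1, 33, None, None, None, 22, None, 43, 20]
Rule: An internal node has at least one child.
Per-node child counts:
  node 45: 2 child(ren)
  node 25: 2 child(ren)
  node 1: 1 child(ren)
  node 22: 1 child(ren)
  node 20: 0 child(ren)
  node 33: 1 child(ren)
  node 43: 0 child(ren)
  node 47: 0 child(ren)
Matching nodes: [45, 25, 1, 22, 33]
Count of internal (non-leaf) nodes: 5


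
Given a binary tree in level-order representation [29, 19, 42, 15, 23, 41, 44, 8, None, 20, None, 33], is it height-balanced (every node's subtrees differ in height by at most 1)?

Tree (level-order array): [29, 19, 42, 15, 23, 41, 44, 8, None, 20, None, 33]
Definition: a tree is height-balanced if, at every node, |h(left) - h(right)| <= 1 (empty subtree has height -1).
Bottom-up per-node check:
  node 8: h_left=-1, h_right=-1, diff=0 [OK], height=0
  node 15: h_left=0, h_right=-1, diff=1 [OK], height=1
  node 20: h_left=-1, h_right=-1, diff=0 [OK], height=0
  node 23: h_left=0, h_right=-1, diff=1 [OK], height=1
  node 19: h_left=1, h_right=1, diff=0 [OK], height=2
  node 33: h_left=-1, h_right=-1, diff=0 [OK], height=0
  node 41: h_left=0, h_right=-1, diff=1 [OK], height=1
  node 44: h_left=-1, h_right=-1, diff=0 [OK], height=0
  node 42: h_left=1, h_right=0, diff=1 [OK], height=2
  node 29: h_left=2, h_right=2, diff=0 [OK], height=3
All nodes satisfy the balance condition.
Result: Balanced


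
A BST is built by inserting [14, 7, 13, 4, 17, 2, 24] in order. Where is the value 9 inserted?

Starting tree (level order): [14, 7, 17, 4, 13, None, 24, 2]
Insertion path: 14 -> 7 -> 13
Result: insert 9 as left child of 13
Final tree (level order): [14, 7, 17, 4, 13, None, 24, 2, None, 9]


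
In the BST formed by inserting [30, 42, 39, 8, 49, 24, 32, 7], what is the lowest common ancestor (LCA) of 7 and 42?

Tree insertion order: [30, 42, 39, 8, 49, 24, 32, 7]
Tree (level-order array): [30, 8, 42, 7, 24, 39, 49, None, None, None, None, 32]
In a BST, the LCA of p=7, q=42 is the first node v on the
root-to-leaf path with p <= v <= q (go left if both < v, right if both > v).
Walk from root:
  at 30: 7 <= 30 <= 42, this is the LCA
LCA = 30


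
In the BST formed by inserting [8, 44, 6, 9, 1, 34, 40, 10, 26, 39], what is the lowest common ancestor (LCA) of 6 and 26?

Tree insertion order: [8, 44, 6, 9, 1, 34, 40, 10, 26, 39]
Tree (level-order array): [8, 6, 44, 1, None, 9, None, None, None, None, 34, 10, 40, None, 26, 39]
In a BST, the LCA of p=6, q=26 is the first node v on the
root-to-leaf path with p <= v <= q (go left if both < v, right if both > v).
Walk from root:
  at 8: 6 <= 8 <= 26, this is the LCA
LCA = 8


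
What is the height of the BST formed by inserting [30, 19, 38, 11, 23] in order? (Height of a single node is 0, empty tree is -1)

Insertion order: [30, 19, 38, 11, 23]
Tree (level-order array): [30, 19, 38, 11, 23]
Compute height bottom-up (empty subtree = -1):
  height(11) = 1 + max(-1, -1) = 0
  height(23) = 1 + max(-1, -1) = 0
  height(19) = 1 + max(0, 0) = 1
  height(38) = 1 + max(-1, -1) = 0
  height(30) = 1 + max(1, 0) = 2
Height = 2


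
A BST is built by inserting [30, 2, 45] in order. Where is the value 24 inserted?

Starting tree (level order): [30, 2, 45]
Insertion path: 30 -> 2
Result: insert 24 as right child of 2
Final tree (level order): [30, 2, 45, None, 24]


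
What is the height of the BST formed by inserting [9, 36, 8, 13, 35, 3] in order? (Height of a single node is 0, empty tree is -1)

Insertion order: [9, 36, 8, 13, 35, 3]
Tree (level-order array): [9, 8, 36, 3, None, 13, None, None, None, None, 35]
Compute height bottom-up (empty subtree = -1):
  height(3) = 1 + max(-1, -1) = 0
  height(8) = 1 + max(0, -1) = 1
  height(35) = 1 + max(-1, -1) = 0
  height(13) = 1 + max(-1, 0) = 1
  height(36) = 1 + max(1, -1) = 2
  height(9) = 1 + max(1, 2) = 3
Height = 3


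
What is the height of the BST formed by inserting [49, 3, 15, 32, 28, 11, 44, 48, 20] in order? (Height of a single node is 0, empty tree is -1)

Insertion order: [49, 3, 15, 32, 28, 11, 44, 48, 20]
Tree (level-order array): [49, 3, None, None, 15, 11, 32, None, None, 28, 44, 20, None, None, 48]
Compute height bottom-up (empty subtree = -1):
  height(11) = 1 + max(-1, -1) = 0
  height(20) = 1 + max(-1, -1) = 0
  height(28) = 1 + max(0, -1) = 1
  height(48) = 1 + max(-1, -1) = 0
  height(44) = 1 + max(-1, 0) = 1
  height(32) = 1 + max(1, 1) = 2
  height(15) = 1 + max(0, 2) = 3
  height(3) = 1 + max(-1, 3) = 4
  height(49) = 1 + max(4, -1) = 5
Height = 5


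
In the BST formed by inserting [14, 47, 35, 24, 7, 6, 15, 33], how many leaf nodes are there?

Tree built from: [14, 47, 35, 24, 7, 6, 15, 33]
Tree (level-order array): [14, 7, 47, 6, None, 35, None, None, None, 24, None, 15, 33]
Rule: A leaf has 0 children.
Per-node child counts:
  node 14: 2 child(ren)
  node 7: 1 child(ren)
  node 6: 0 child(ren)
  node 47: 1 child(ren)
  node 35: 1 child(ren)
  node 24: 2 child(ren)
  node 15: 0 child(ren)
  node 33: 0 child(ren)
Matching nodes: [6, 15, 33]
Count of leaf nodes: 3


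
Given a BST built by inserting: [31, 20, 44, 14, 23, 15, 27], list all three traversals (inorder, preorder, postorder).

Tree insertion order: [31, 20, 44, 14, 23, 15, 27]
Tree (level-order array): [31, 20, 44, 14, 23, None, None, None, 15, None, 27]
Inorder (L, root, R): [14, 15, 20, 23, 27, 31, 44]
Preorder (root, L, R): [31, 20, 14, 15, 23, 27, 44]
Postorder (L, R, root): [15, 14, 27, 23, 20, 44, 31]


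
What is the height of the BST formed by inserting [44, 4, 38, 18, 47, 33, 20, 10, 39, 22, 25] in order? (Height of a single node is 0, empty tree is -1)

Insertion order: [44, 4, 38, 18, 47, 33, 20, 10, 39, 22, 25]
Tree (level-order array): [44, 4, 47, None, 38, None, None, 18, 39, 10, 33, None, None, None, None, 20, None, None, 22, None, 25]
Compute height bottom-up (empty subtree = -1):
  height(10) = 1 + max(-1, -1) = 0
  height(25) = 1 + max(-1, -1) = 0
  height(22) = 1 + max(-1, 0) = 1
  height(20) = 1 + max(-1, 1) = 2
  height(33) = 1 + max(2, -1) = 3
  height(18) = 1 + max(0, 3) = 4
  height(39) = 1 + max(-1, -1) = 0
  height(38) = 1 + max(4, 0) = 5
  height(4) = 1 + max(-1, 5) = 6
  height(47) = 1 + max(-1, -1) = 0
  height(44) = 1 + max(6, 0) = 7
Height = 7


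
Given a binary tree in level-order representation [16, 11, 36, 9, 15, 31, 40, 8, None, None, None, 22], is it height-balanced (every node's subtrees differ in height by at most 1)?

Tree (level-order array): [16, 11, 36, 9, 15, 31, 40, 8, None, None, None, 22]
Definition: a tree is height-balanced if, at every node, |h(left) - h(right)| <= 1 (empty subtree has height -1).
Bottom-up per-node check:
  node 8: h_left=-1, h_right=-1, diff=0 [OK], height=0
  node 9: h_left=0, h_right=-1, diff=1 [OK], height=1
  node 15: h_left=-1, h_right=-1, diff=0 [OK], height=0
  node 11: h_left=1, h_right=0, diff=1 [OK], height=2
  node 22: h_left=-1, h_right=-1, diff=0 [OK], height=0
  node 31: h_left=0, h_right=-1, diff=1 [OK], height=1
  node 40: h_left=-1, h_right=-1, diff=0 [OK], height=0
  node 36: h_left=1, h_right=0, diff=1 [OK], height=2
  node 16: h_left=2, h_right=2, diff=0 [OK], height=3
All nodes satisfy the balance condition.
Result: Balanced


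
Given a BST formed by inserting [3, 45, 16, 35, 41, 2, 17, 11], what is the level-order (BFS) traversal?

Tree insertion order: [3, 45, 16, 35, 41, 2, 17, 11]
Tree (level-order array): [3, 2, 45, None, None, 16, None, 11, 35, None, None, 17, 41]
BFS from the root, enqueuing left then right child of each popped node:
  queue [3] -> pop 3, enqueue [2, 45], visited so far: [3]
  queue [2, 45] -> pop 2, enqueue [none], visited so far: [3, 2]
  queue [45] -> pop 45, enqueue [16], visited so far: [3, 2, 45]
  queue [16] -> pop 16, enqueue [11, 35], visited so far: [3, 2, 45, 16]
  queue [11, 35] -> pop 11, enqueue [none], visited so far: [3, 2, 45, 16, 11]
  queue [35] -> pop 35, enqueue [17, 41], visited so far: [3, 2, 45, 16, 11, 35]
  queue [17, 41] -> pop 17, enqueue [none], visited so far: [3, 2, 45, 16, 11, 35, 17]
  queue [41] -> pop 41, enqueue [none], visited so far: [3, 2, 45, 16, 11, 35, 17, 41]
Result: [3, 2, 45, 16, 11, 35, 17, 41]


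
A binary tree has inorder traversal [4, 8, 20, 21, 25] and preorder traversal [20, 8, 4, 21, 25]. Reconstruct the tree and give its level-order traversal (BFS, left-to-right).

Inorder:  [4, 8, 20, 21, 25]
Preorder: [20, 8, 4, 21, 25]
Algorithm: preorder visits root first, so consume preorder in order;
for each root, split the current inorder slice at that value into
left-subtree inorder and right-subtree inorder, then recurse.
Recursive splits:
  root=20; inorder splits into left=[4, 8], right=[21, 25]
  root=8; inorder splits into left=[4], right=[]
  root=4; inorder splits into left=[], right=[]
  root=21; inorder splits into left=[], right=[25]
  root=25; inorder splits into left=[], right=[]
Reconstructed level-order: [20, 8, 21, 4, 25]


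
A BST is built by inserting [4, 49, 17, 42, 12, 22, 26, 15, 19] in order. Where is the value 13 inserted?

Starting tree (level order): [4, None, 49, 17, None, 12, 42, None, 15, 22, None, None, None, 19, 26]
Insertion path: 4 -> 49 -> 17 -> 12 -> 15
Result: insert 13 as left child of 15
Final tree (level order): [4, None, 49, 17, None, 12, 42, None, 15, 22, None, 13, None, 19, 26]


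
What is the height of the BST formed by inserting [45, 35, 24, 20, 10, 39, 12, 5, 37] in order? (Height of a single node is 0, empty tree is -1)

Insertion order: [45, 35, 24, 20, 10, 39, 12, 5, 37]
Tree (level-order array): [45, 35, None, 24, 39, 20, None, 37, None, 10, None, None, None, 5, 12]
Compute height bottom-up (empty subtree = -1):
  height(5) = 1 + max(-1, -1) = 0
  height(12) = 1 + max(-1, -1) = 0
  height(10) = 1 + max(0, 0) = 1
  height(20) = 1 + max(1, -1) = 2
  height(24) = 1 + max(2, -1) = 3
  height(37) = 1 + max(-1, -1) = 0
  height(39) = 1 + max(0, -1) = 1
  height(35) = 1 + max(3, 1) = 4
  height(45) = 1 + max(4, -1) = 5
Height = 5


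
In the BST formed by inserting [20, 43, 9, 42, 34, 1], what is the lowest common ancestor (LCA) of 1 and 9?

Tree insertion order: [20, 43, 9, 42, 34, 1]
Tree (level-order array): [20, 9, 43, 1, None, 42, None, None, None, 34]
In a BST, the LCA of p=1, q=9 is the first node v on the
root-to-leaf path with p <= v <= q (go left if both < v, right if both > v).
Walk from root:
  at 20: both 1 and 9 < 20, go left
  at 9: 1 <= 9 <= 9, this is the LCA
LCA = 9


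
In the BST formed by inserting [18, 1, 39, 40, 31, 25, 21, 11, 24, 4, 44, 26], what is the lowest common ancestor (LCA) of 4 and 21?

Tree insertion order: [18, 1, 39, 40, 31, 25, 21, 11, 24, 4, 44, 26]
Tree (level-order array): [18, 1, 39, None, 11, 31, 40, 4, None, 25, None, None, 44, None, None, 21, 26, None, None, None, 24]
In a BST, the LCA of p=4, q=21 is the first node v on the
root-to-leaf path with p <= v <= q (go left if both < v, right if both > v).
Walk from root:
  at 18: 4 <= 18 <= 21, this is the LCA
LCA = 18


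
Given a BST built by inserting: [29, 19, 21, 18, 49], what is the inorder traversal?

Tree insertion order: [29, 19, 21, 18, 49]
Tree (level-order array): [29, 19, 49, 18, 21]
Inorder traversal: [18, 19, 21, 29, 49]


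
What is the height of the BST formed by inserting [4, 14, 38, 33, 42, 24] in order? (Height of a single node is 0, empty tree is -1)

Insertion order: [4, 14, 38, 33, 42, 24]
Tree (level-order array): [4, None, 14, None, 38, 33, 42, 24]
Compute height bottom-up (empty subtree = -1):
  height(24) = 1 + max(-1, -1) = 0
  height(33) = 1 + max(0, -1) = 1
  height(42) = 1 + max(-1, -1) = 0
  height(38) = 1 + max(1, 0) = 2
  height(14) = 1 + max(-1, 2) = 3
  height(4) = 1 + max(-1, 3) = 4
Height = 4


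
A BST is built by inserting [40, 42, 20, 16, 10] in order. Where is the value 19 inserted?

Starting tree (level order): [40, 20, 42, 16, None, None, None, 10]
Insertion path: 40 -> 20 -> 16
Result: insert 19 as right child of 16
Final tree (level order): [40, 20, 42, 16, None, None, None, 10, 19]


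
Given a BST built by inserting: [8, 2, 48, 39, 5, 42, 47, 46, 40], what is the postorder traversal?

Tree insertion order: [8, 2, 48, 39, 5, 42, 47, 46, 40]
Tree (level-order array): [8, 2, 48, None, 5, 39, None, None, None, None, 42, 40, 47, None, None, 46]
Postorder traversal: [5, 2, 40, 46, 47, 42, 39, 48, 8]


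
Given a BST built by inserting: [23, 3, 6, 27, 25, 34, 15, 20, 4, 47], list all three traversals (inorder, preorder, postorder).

Tree insertion order: [23, 3, 6, 27, 25, 34, 15, 20, 4, 47]
Tree (level-order array): [23, 3, 27, None, 6, 25, 34, 4, 15, None, None, None, 47, None, None, None, 20]
Inorder (L, root, R): [3, 4, 6, 15, 20, 23, 25, 27, 34, 47]
Preorder (root, L, R): [23, 3, 6, 4, 15, 20, 27, 25, 34, 47]
Postorder (L, R, root): [4, 20, 15, 6, 3, 25, 47, 34, 27, 23]


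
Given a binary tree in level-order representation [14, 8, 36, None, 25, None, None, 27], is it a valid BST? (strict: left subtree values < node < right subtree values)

Level-order array: [14, 8, 36, None, 25, None, None, 27]
Validate using subtree bounds (lo, hi): at each node, require lo < value < hi,
then recurse left with hi=value and right with lo=value.
Preorder trace (stopping at first violation):
  at node 14 with bounds (-inf, +inf): OK
  at node 8 with bounds (-inf, 14): OK
  at node 25 with bounds (8, 14): VIOLATION
Node 25 violates its bound: not (8 < 25 < 14).
Result: Not a valid BST


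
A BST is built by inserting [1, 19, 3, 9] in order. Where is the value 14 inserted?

Starting tree (level order): [1, None, 19, 3, None, None, 9]
Insertion path: 1 -> 19 -> 3 -> 9
Result: insert 14 as right child of 9
Final tree (level order): [1, None, 19, 3, None, None, 9, None, 14]


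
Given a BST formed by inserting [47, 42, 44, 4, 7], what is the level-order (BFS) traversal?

Tree insertion order: [47, 42, 44, 4, 7]
Tree (level-order array): [47, 42, None, 4, 44, None, 7]
BFS from the root, enqueuing left then right child of each popped node:
  queue [47] -> pop 47, enqueue [42], visited so far: [47]
  queue [42] -> pop 42, enqueue [4, 44], visited so far: [47, 42]
  queue [4, 44] -> pop 4, enqueue [7], visited so far: [47, 42, 4]
  queue [44, 7] -> pop 44, enqueue [none], visited so far: [47, 42, 4, 44]
  queue [7] -> pop 7, enqueue [none], visited so far: [47, 42, 4, 44, 7]
Result: [47, 42, 4, 44, 7]


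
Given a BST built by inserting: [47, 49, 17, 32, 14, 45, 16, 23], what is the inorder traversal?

Tree insertion order: [47, 49, 17, 32, 14, 45, 16, 23]
Tree (level-order array): [47, 17, 49, 14, 32, None, None, None, 16, 23, 45]
Inorder traversal: [14, 16, 17, 23, 32, 45, 47, 49]


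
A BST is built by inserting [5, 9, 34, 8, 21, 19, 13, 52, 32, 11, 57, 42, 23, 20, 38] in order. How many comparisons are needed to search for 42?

Search path for 42: 5 -> 9 -> 34 -> 52 -> 42
Found: True
Comparisons: 5


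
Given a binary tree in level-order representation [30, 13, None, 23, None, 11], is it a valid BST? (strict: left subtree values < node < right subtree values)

Level-order array: [30, 13, None, 23, None, 11]
Validate using subtree bounds (lo, hi): at each node, require lo < value < hi,
then recurse left with hi=value and right with lo=value.
Preorder trace (stopping at first violation):
  at node 30 with bounds (-inf, +inf): OK
  at node 13 with bounds (-inf, 30): OK
  at node 23 with bounds (-inf, 13): VIOLATION
Node 23 violates its bound: not (-inf < 23 < 13).
Result: Not a valid BST


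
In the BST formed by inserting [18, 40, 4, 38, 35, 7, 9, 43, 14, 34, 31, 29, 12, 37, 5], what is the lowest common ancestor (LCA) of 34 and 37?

Tree insertion order: [18, 40, 4, 38, 35, 7, 9, 43, 14, 34, 31, 29, 12, 37, 5]
Tree (level-order array): [18, 4, 40, None, 7, 38, 43, 5, 9, 35, None, None, None, None, None, None, 14, 34, 37, 12, None, 31, None, None, None, None, None, 29]
In a BST, the LCA of p=34, q=37 is the first node v on the
root-to-leaf path with p <= v <= q (go left if both < v, right if both > v).
Walk from root:
  at 18: both 34 and 37 > 18, go right
  at 40: both 34 and 37 < 40, go left
  at 38: both 34 and 37 < 38, go left
  at 35: 34 <= 35 <= 37, this is the LCA
LCA = 35


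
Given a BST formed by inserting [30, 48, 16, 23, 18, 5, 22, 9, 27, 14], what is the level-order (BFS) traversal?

Tree insertion order: [30, 48, 16, 23, 18, 5, 22, 9, 27, 14]
Tree (level-order array): [30, 16, 48, 5, 23, None, None, None, 9, 18, 27, None, 14, None, 22]
BFS from the root, enqueuing left then right child of each popped node:
  queue [30] -> pop 30, enqueue [16, 48], visited so far: [30]
  queue [16, 48] -> pop 16, enqueue [5, 23], visited so far: [30, 16]
  queue [48, 5, 23] -> pop 48, enqueue [none], visited so far: [30, 16, 48]
  queue [5, 23] -> pop 5, enqueue [9], visited so far: [30, 16, 48, 5]
  queue [23, 9] -> pop 23, enqueue [18, 27], visited so far: [30, 16, 48, 5, 23]
  queue [9, 18, 27] -> pop 9, enqueue [14], visited so far: [30, 16, 48, 5, 23, 9]
  queue [18, 27, 14] -> pop 18, enqueue [22], visited so far: [30, 16, 48, 5, 23, 9, 18]
  queue [27, 14, 22] -> pop 27, enqueue [none], visited so far: [30, 16, 48, 5, 23, 9, 18, 27]
  queue [14, 22] -> pop 14, enqueue [none], visited so far: [30, 16, 48, 5, 23, 9, 18, 27, 14]
  queue [22] -> pop 22, enqueue [none], visited so far: [30, 16, 48, 5, 23, 9, 18, 27, 14, 22]
Result: [30, 16, 48, 5, 23, 9, 18, 27, 14, 22]
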